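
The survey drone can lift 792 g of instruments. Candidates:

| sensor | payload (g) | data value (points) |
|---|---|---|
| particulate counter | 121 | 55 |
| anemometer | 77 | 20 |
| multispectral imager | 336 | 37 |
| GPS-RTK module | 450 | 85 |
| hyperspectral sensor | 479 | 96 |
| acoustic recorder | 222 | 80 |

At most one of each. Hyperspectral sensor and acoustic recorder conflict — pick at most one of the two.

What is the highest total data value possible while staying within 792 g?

192

Density check — particulate counter 0.45, acoustic recorder 0.36, anemometer 0.26, hyperspectral sensor 0.20 are the best per g.
Taking particulate counter + anemometer + multispectral imager + acoustic recorder: 756 g used, 192 in data value.
That's the maximum — no feasible swap from here does better than 192.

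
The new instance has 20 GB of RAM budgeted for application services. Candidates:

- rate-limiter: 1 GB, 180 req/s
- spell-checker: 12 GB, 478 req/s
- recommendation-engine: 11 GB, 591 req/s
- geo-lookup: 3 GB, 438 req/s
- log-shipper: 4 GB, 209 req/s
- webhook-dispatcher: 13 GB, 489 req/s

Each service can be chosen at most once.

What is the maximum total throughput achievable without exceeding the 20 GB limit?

By throughput per GB: rate-limiter 180.00, geo-lookup 146.00, recommendation-engine 53.73, log-shipper 52.25 lead.
The ratio ordering already packs tightly: rate-limiter + recommendation-engine + geo-lookup + log-shipper, 19 GB, 1418.

1418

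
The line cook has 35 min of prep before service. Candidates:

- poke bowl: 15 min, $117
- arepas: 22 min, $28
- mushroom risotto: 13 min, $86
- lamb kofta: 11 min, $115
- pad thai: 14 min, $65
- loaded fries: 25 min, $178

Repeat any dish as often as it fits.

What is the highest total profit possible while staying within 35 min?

Ranking by ratio (profit/min): lamb kofta 10.45, poke bowl 7.80, loaded fries 7.12, mushroom risotto 6.62.
The ratio ordering already packs tightly: 3×lamb kofta, 33 min, 345.

345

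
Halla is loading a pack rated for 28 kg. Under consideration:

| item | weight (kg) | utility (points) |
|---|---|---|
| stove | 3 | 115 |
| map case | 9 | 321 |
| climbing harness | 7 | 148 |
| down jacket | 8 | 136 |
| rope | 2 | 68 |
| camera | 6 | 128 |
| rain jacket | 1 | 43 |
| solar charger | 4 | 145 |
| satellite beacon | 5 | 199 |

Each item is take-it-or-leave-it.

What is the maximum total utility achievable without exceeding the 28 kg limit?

951

By utility per kg: rain jacket 43.00, satellite beacon 39.80, stove 38.33 lead.
The ratio heuristic lands on stove + map case + rope + rain jacket + solar charger + satellite beacon (891) but leaves 4 kg idle.
Dropping rope frees 2 kg; slotting in camera (6 kg) lifts the total to 951 at 28 kg.
The closest alternative, stove + map case + climbing harness + solar charger + satellite beacon, reaches only 928.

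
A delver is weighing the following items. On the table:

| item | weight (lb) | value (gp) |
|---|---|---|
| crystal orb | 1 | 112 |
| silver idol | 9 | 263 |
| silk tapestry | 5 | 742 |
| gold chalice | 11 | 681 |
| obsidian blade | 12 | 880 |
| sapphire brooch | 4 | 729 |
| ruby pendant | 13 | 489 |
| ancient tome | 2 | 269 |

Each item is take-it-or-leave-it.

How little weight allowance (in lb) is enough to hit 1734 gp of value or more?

11

Need the lightest bundle worth ≥ 1734.
silk tapestry + sapphire brooch + ancient tome: 1740 value at 11 lb.
No combination under 11 lb hits 1734.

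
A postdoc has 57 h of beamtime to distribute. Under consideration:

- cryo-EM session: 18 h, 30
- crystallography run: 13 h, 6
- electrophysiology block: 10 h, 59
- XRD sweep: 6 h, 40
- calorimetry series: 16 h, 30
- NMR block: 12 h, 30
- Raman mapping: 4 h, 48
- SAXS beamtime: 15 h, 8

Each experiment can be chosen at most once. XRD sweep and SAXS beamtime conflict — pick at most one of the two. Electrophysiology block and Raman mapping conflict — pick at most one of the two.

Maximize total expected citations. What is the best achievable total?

178

Ranking by ratio (expected citations/h): Raman mapping 12.00, XRD sweep 6.67, electrophysiology block 5.90, NMR block 2.50.
Best packing: cryo-EM session + XRD sweep + calorimetry series + NMR block + Raman mapping — 56 h, 178 total.
That's the maximum — no feasible swap from here does better than 178.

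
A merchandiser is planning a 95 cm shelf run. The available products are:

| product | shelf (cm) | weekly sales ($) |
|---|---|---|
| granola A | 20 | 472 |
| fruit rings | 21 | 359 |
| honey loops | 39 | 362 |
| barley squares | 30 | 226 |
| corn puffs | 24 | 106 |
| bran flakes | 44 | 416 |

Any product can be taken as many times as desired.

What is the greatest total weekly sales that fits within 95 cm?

Taking 4×granola A: 80 cm used, 1888 in weekly sales.
The spare 15 cm is too small for any remaining product, and no exchange beats 1888.

1888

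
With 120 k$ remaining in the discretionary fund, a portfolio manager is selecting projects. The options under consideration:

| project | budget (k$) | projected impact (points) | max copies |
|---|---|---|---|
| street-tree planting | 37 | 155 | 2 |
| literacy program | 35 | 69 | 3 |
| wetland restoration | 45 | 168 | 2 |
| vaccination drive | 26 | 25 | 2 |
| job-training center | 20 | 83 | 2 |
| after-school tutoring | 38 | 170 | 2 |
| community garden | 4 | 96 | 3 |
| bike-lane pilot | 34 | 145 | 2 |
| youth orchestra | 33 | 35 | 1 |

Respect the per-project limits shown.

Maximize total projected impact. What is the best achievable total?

Density check — community garden 24.00, after-school tutoring 4.47, bike-lane pilot 4.26, street-tree planting 4.19 are the best per k$.
The ratio heuristic lands on job-training center + 2×after-school tutoring + 3×community garden (711) but leaves 12 k$ idle.
The 58 k$ tied up in job-training center and after-school tutoring is better spent on 2×bike-lane pilot — total rises to 748 (118 k$).
The spare 2 k$ is too small for any remaining project, and no exchange beats 748.

748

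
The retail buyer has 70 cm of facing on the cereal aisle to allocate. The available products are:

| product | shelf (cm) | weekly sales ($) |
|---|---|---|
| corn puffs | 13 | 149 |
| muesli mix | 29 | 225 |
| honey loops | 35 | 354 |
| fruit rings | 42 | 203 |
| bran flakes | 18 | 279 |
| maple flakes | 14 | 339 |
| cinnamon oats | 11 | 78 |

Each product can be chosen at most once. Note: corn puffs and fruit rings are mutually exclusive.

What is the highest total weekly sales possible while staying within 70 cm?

972

Density check — maple flakes 24.21, bran flakes 15.50, corn puffs 11.46, honey loops 10.11 are the best per cm.
Greedy by ratio would take corn puffs + bran flakes + maple flakes + cinnamon oats: 56 cm used, total 845.
The 24 cm tied up in corn puffs and cinnamon oats is better spent on honey loops — total rises to 972 (67 cm).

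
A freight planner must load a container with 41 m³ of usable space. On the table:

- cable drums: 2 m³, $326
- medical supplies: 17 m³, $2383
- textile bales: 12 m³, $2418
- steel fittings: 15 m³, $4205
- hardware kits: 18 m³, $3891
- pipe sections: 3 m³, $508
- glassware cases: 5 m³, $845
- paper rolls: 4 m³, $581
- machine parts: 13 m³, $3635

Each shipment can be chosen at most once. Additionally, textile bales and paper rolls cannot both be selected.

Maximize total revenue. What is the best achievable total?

The ratio ordering already packs tightly: textile bales + steel fittings + machine parts, 40 m³, 10258.

10258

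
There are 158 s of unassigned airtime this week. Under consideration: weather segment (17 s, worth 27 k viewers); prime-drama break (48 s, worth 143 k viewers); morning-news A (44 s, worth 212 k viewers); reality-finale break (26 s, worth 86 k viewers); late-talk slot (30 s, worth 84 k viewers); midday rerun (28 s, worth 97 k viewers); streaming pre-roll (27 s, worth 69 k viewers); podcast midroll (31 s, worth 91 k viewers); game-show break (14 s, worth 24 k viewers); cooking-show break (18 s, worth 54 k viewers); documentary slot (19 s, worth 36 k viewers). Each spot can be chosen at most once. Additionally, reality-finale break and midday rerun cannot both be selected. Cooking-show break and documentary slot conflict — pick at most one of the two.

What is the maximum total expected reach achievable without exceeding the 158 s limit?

543

Taking prime-drama break + morning-news A + midday rerun + podcast midroll: 151 s used, 543 in expected reach.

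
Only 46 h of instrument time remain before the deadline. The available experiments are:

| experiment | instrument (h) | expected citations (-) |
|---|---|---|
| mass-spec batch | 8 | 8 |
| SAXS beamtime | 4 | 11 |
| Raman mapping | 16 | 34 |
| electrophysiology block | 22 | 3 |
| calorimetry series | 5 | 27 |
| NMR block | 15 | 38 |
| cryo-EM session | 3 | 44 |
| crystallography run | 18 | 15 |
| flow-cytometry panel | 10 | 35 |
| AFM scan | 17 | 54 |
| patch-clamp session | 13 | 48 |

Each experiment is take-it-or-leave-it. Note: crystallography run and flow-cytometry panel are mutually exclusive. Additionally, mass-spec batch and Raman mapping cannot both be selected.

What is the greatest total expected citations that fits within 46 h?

192

Taking the top-ratio experiments first gives mass-spec batch + SAXS beamtime + calorimetry series + cryo-EM session + flow-cytometry panel + patch-clamp session for 173 (43 h).
Replace mass-spec batch and SAXS beamtime with NMR block: the trade gains 19 net, giving 192 at 46 h.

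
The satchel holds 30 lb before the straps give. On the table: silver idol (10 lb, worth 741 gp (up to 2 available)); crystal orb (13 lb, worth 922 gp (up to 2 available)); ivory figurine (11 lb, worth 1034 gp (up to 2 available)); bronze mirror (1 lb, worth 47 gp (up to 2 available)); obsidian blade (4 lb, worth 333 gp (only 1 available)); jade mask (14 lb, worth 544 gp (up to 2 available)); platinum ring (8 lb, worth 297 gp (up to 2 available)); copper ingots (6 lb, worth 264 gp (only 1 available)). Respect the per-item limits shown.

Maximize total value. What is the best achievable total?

The ratio ordering already packs tightly: 2×ivory figurine + 2×bronze mirror + obsidian blade, 28 lb, 2495.
That's the maximum — no swap from here does better than 2495.

2495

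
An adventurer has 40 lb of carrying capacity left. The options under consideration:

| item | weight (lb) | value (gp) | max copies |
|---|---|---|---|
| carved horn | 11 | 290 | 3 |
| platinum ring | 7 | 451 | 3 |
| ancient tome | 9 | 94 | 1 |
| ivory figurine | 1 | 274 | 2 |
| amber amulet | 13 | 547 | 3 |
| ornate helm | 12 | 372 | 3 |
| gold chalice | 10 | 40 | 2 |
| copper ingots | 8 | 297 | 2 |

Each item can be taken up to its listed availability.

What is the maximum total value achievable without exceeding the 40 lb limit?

Filling by ratio: 3×platinum ring + 2×ivory figurine + amber amulet for 2448, with 4 lb left unused.
Replace amber amulet with 2×copper ingots: the trade gains 47 net, giving 2495 at 39 lb.

2495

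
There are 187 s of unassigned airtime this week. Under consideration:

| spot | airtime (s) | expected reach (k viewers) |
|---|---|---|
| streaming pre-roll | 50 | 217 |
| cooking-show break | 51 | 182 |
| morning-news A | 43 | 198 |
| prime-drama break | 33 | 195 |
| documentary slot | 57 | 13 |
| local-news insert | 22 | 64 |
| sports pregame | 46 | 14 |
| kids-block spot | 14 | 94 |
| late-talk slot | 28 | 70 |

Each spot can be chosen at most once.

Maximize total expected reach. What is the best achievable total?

792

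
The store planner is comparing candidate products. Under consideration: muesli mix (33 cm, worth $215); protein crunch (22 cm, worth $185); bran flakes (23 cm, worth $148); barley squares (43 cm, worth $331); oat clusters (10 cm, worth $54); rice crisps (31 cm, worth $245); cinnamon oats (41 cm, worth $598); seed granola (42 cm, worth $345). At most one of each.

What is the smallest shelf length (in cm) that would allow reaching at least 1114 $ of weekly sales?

105

Need the lightest bundle worth ≥ 1114.
Taking protein crunch + cinnamon oats + seed granola gives 1128 (≥ 1114) for 105 cm.
Any bundle with less than 105 cm falls short of 1114.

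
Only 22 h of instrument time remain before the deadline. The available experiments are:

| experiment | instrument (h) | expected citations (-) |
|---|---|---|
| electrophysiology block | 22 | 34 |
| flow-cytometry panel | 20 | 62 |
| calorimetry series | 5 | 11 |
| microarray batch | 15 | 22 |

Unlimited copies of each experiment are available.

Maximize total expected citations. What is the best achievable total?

62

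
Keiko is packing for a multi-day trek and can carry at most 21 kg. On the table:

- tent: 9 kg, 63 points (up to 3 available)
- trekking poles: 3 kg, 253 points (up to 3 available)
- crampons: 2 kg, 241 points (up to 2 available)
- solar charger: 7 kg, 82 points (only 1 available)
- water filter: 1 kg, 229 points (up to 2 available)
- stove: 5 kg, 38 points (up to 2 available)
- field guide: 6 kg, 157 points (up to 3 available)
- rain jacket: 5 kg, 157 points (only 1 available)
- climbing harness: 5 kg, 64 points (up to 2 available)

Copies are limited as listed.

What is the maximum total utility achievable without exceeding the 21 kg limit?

1856

3×trekking poles + 2×crampons + 2×water filter + rain jacket uses 20 of the 21 kg and totals 1856.
Nothing else within 21 kg beats 1856.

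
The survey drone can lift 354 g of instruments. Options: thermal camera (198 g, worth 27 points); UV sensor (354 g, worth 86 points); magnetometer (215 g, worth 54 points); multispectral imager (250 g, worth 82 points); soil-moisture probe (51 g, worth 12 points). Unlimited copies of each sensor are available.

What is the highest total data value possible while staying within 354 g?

Taking multispectral imager + 2×soil-moisture probe: 352 g used, 106 in data value.
Every other selection either busts 354 g or fails to beat 106.

106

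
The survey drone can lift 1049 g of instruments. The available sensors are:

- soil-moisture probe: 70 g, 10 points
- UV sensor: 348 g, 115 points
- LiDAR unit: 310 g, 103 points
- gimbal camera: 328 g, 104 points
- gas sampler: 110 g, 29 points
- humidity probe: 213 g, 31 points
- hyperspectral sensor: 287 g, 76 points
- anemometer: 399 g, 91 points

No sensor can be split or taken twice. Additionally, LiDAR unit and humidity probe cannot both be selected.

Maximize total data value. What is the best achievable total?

322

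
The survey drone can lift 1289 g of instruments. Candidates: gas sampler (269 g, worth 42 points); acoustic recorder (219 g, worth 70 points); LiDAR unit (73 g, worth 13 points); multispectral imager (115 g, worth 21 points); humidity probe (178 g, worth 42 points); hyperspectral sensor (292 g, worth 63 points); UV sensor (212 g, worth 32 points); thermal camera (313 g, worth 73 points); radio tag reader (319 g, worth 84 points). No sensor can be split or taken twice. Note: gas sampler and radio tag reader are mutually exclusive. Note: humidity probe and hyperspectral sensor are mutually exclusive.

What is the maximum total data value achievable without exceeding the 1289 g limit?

311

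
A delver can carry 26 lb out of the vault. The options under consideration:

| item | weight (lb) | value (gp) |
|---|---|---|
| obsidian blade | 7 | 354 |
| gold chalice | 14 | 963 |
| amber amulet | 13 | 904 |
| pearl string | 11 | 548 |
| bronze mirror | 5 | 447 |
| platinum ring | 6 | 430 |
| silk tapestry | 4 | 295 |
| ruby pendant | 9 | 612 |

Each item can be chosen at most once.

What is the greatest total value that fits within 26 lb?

Taking the top-ratio items first gives bronze mirror + platinum ring + silk tapestry + ruby pendant for 1784 (24 lb).
The 13 lb tied up in silk tapestry and ruby pendant is better spent on gold chalice — total rises to 1840 (25 lb).
Next best is amber amulet + silk tapestry + ruby pendant at 1811 (26 lb) — short by 29.

1840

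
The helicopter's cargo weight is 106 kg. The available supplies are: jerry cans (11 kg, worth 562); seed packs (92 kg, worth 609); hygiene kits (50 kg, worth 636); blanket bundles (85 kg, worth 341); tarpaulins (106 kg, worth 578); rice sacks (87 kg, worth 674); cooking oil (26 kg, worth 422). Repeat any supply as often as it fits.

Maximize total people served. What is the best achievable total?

Taking 9×jerry cans: 99 kg used, 5058 in people served.
That's the maximum — no swap from here does better than 5058.

5058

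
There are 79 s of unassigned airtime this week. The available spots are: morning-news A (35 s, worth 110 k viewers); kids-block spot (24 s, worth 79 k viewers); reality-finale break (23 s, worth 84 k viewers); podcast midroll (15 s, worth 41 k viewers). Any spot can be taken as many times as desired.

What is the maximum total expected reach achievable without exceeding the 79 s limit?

Ranking by ratio (expected reach/s): reality-finale break 3.65, kids-block spot 3.29, morning-news A 3.14.
The ratio ordering already packs tightly: 3×reality-finale break, 69 s, 252.
That's the maximum — no swap from here does better than 252.

252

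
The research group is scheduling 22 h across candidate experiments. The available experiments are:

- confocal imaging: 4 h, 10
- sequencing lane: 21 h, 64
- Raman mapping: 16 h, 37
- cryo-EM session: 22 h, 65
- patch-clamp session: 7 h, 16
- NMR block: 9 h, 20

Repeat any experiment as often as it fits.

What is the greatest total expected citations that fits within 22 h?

Filling by ratio: sequencing lane for 64, with 1 h left unused.
The 21 h tied up in sequencing lane is better spent on cryo-EM session — total rises to 65 (22 h).
No other feasible combination exceeds 65.

65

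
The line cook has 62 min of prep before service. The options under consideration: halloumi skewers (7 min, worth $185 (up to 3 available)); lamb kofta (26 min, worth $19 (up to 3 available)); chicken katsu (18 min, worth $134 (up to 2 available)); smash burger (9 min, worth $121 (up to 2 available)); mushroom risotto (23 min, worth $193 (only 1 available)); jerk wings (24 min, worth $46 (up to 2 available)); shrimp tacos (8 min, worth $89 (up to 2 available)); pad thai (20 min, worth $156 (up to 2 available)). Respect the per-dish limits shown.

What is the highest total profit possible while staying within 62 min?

Taking the top-ratio dishes first gives 3×halloumi skewers + 2×smash burger + 2×shrimp tacos for 975 (55 min).
Replace 2×shrimp tacos with mushroom risotto: the trade gains 15 net, giving 990 at 62 min.
That's the maximum — no swap from here does better than 990.

990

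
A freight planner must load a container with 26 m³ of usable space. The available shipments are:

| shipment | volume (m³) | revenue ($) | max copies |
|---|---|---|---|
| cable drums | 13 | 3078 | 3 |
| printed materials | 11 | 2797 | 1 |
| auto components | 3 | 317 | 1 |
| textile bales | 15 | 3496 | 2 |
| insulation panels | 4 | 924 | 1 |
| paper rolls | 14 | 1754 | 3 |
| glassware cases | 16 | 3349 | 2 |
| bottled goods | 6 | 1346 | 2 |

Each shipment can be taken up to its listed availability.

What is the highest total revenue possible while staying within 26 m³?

The ratio heuristic lands on cable drums + printed materials (5875) but leaves 2 m³ idle.
The 13 m³ tied up in cable drums is better spent on textile bales — total rises to 6293 (26 m³).

6293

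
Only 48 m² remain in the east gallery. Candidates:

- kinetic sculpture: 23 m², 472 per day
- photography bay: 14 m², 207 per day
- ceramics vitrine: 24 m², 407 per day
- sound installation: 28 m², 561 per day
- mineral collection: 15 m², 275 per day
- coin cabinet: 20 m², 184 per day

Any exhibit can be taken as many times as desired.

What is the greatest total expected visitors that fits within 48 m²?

Ranking by ratio (expected visitors/m²): kinetic sculpture 20.52, sound installation 20.04, mineral collection 18.33.
2×kinetic sculpture uses 46 of the 48 m² and totals 944.
No other feasible combination exceeds 944.

944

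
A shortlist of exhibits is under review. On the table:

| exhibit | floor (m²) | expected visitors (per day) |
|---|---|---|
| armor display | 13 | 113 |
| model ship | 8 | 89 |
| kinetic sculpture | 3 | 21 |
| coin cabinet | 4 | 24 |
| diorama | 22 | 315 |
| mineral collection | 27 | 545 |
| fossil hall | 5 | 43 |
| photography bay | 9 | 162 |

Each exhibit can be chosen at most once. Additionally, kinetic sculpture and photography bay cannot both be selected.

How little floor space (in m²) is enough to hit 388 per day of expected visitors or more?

Minimise m² subject to total expected visitors ≥ 388.
Taking mineral collection gives 545 (≥ 388) for 27 m².
Any bundle with less than 27 m² falls short of 388.

27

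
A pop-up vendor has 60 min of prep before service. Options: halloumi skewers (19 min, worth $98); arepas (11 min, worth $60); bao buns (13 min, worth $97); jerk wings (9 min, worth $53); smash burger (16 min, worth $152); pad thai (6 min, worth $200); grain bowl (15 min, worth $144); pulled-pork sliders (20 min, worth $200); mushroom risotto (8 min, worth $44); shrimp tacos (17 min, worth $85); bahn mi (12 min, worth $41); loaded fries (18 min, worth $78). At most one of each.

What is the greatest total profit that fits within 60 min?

696

The ratio ordering already packs tightly: smash burger + pad thai + grain bowl + pulled-pork sliders, 57 min, 696.
No other feasible combination exceeds 696.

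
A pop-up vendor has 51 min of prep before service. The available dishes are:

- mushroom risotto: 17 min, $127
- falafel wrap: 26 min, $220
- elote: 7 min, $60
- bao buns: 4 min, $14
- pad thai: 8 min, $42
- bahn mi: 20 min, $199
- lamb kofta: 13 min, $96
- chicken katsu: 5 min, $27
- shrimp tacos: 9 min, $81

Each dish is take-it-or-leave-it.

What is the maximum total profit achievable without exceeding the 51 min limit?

446

Filling by ratio: elote + bahn mi + lamb kofta + shrimp tacos for 436, with 2 min left unused.
Using the slack differently, falafel wrap + bahn mi + chicken katsu comes to 446 at 51 min.
An exhaustive check of the 512 subsets confirms 446.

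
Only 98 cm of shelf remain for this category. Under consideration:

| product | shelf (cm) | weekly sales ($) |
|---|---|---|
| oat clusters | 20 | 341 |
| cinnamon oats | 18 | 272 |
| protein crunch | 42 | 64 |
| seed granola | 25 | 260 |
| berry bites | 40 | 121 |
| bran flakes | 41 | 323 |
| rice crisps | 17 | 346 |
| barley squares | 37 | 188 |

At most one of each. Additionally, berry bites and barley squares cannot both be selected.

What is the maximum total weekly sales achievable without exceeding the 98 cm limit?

Taking the top-ratio products first gives oat clusters + cinnamon oats + seed granola + rice crisps for 1219 (80 cm).
Replace seed granola with bran flakes: the trade gains 63 net, giving 1282 at 96 cm.
Next best is oat clusters + cinnamon oats + seed granola + rice crisps at 1219 (80 cm) — short by 63.

1282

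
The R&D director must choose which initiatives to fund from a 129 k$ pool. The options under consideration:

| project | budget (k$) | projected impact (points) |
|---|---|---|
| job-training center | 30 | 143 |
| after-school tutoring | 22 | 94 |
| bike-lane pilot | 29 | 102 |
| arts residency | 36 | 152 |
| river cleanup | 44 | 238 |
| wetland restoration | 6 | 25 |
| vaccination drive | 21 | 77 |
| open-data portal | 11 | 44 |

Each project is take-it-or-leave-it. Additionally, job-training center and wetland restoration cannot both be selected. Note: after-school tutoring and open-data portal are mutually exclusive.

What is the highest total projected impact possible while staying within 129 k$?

586

Taking after-school tutoring + arts residency + river cleanup + wetland restoration + vaccination drive: 129 k$ used, 586 in projected impact.
Nothing else feasible within 129 k$ beats 586.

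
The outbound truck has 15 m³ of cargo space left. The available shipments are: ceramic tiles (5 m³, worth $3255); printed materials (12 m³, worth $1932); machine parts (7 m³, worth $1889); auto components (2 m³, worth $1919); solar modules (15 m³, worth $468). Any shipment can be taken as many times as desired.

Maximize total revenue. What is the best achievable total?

Density check — auto components 959.50, ceramic tiles 651.00, machine parts 269.86 are the best per m³.
7×auto components uses 14 of the 15 m³ and totals 13433.
The spare 1 m³ is too small for any remaining shipment, and no exchange beats 13433.

13433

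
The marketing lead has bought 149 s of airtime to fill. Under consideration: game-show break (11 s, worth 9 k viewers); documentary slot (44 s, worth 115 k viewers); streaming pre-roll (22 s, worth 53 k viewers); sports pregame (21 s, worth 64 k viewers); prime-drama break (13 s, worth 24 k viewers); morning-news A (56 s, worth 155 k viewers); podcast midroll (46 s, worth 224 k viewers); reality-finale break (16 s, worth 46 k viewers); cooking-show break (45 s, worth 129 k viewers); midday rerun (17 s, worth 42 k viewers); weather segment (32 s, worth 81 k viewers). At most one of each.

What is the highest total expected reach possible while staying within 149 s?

508

A density-first pass picks sports pregame + podcast midroll + reality-finale break + cooking-show break + midday rerun — 505 at 145 s.
The 54 s tied up in sports pregame and reality-finale break and midday rerun is better spent on morning-news A — total rises to 508 (147 s).
The closest alternative, sports pregame + podcast midroll + reality-finale break + cooking-show break + midday rerun, reaches only 505.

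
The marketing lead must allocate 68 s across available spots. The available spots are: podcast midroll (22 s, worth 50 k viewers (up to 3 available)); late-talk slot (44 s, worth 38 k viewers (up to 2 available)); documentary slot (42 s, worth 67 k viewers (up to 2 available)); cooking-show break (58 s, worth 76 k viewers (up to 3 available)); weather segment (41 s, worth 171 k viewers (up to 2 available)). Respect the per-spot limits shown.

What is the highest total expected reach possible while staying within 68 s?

221

Ranking by ratio (expected reach/s): weather segment 4.17, podcast midroll 2.27, documentary slot 1.60, cooking-show break 1.31.
Taking podcast midroll + weather segment: 63 s used, 221 in expected reach.
That's the maximum — no swap from here does better than 221.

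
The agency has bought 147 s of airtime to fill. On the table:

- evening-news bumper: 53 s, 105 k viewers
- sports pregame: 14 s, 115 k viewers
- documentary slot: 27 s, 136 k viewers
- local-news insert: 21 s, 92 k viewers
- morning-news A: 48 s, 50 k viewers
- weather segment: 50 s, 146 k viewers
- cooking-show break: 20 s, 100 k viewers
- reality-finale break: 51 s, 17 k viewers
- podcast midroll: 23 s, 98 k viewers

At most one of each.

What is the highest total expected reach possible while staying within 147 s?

The ratio heuristic lands on sports pregame + documentary slot + local-news insert + cooking-show break + podcast midroll (541) but leaves 42 s idle.
Replace local-news insert with weather segment: the trade gains 54 net, giving 595 at 134 s.
Runner-up sports pregame + documentary slot + local-news insert + weather segment + cooking-show break tops out at 589.

595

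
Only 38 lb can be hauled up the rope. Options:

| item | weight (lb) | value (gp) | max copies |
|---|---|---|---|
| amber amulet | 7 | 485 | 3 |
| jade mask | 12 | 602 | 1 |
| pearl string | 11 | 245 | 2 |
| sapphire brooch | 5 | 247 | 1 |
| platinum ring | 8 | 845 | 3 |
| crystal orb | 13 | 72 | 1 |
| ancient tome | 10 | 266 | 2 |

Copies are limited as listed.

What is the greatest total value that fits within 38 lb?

Density check — platinum ring 105.62, amber amulet 69.29, jade mask 50.17, sapphire brooch 49.40 are the best per lb.
Best packing: 2×amber amulet + 3×platinum ring — 38 lb, 3505 total.

3505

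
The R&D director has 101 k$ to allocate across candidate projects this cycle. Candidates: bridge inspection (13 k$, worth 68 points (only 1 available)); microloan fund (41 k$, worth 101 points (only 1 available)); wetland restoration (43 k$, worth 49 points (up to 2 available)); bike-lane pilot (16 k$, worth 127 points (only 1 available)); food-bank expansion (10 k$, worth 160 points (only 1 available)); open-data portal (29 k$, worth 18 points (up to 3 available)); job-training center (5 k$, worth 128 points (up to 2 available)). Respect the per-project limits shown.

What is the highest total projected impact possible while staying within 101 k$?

Best packing: bridge inspection + microloan fund + bike-lane pilot + food-bank expansion + 2×job-training center — 90 k$, 712 total.

712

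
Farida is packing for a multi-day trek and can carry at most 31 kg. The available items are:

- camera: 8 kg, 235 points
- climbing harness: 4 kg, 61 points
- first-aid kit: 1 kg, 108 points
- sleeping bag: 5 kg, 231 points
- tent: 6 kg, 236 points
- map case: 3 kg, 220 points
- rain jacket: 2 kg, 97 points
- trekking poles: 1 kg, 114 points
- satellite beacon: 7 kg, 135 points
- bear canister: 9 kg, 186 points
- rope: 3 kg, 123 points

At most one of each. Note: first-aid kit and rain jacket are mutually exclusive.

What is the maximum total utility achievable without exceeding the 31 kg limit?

1328

Density check — trekking poles 114.00, first-aid kit 108.00, map case 73.33, rain jacket 48.50 are the best per kg.
Best packing: camera + climbing harness + first-aid kit + sleeping bag + tent + map case + trekking poles + rope — 31 kg, 1328 total.
The closest alternative, camera + first-aid kit + sleeping bag + tent + map case + trekking poles + satellite beacon, reaches only 1279.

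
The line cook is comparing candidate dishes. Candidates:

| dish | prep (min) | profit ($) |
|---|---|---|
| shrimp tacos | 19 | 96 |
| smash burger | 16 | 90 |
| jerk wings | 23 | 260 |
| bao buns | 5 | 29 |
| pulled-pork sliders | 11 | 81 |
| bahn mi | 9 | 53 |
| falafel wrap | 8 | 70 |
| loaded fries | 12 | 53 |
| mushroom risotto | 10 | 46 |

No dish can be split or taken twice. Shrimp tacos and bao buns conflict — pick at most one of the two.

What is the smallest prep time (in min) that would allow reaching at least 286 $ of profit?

28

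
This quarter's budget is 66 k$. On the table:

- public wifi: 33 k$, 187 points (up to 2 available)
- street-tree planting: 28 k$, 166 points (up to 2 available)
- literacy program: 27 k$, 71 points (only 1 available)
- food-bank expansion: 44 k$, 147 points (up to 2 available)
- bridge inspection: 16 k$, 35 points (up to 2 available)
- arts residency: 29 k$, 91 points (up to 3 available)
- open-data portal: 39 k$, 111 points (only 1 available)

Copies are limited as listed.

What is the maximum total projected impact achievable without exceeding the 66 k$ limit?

374

Greedy by ratio would take 2×street-tree planting: 56 k$ used, total 332.
Dropping 2×street-tree planting frees 56 k$; slotting in 2×public wifi (66 k$) lifts the total to 374 at 66 k$.
Every other selection either busts 66 k$ or exceeds an availability limit or fails to beat 374.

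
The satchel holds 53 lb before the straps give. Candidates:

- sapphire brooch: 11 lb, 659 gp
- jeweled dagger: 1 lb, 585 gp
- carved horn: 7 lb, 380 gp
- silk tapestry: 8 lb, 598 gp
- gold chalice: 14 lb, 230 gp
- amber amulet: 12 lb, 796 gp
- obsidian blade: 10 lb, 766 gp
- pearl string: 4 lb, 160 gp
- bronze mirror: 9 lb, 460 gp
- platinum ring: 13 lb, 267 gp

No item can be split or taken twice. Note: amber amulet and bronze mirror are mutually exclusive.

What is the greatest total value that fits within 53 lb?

Taking sapphire brooch + jeweled dagger + carved horn + silk tapestry + amber amulet + obsidian blade + pearl string: 53 lb used, 3944 in value.
Next best is sapphire brooch + jeweled dagger + carved horn + silk tapestry + amber amulet + obsidian blade at 3784 (49 lb) — short by 160.

3944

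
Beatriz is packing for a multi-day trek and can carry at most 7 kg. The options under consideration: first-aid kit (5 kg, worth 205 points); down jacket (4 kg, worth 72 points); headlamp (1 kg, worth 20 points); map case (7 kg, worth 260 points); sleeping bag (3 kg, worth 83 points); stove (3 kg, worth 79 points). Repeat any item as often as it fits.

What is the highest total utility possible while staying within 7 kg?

260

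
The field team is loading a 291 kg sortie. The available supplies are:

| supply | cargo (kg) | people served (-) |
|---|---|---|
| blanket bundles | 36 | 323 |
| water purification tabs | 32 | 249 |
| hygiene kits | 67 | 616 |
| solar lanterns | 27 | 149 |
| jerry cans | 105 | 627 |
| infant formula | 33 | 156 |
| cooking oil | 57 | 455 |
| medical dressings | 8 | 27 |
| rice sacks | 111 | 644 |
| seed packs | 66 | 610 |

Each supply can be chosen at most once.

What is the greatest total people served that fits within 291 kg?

The ratio heuristic lands on blanket bundles + water purification tabs + hygiene kits + solar lanterns + cooking oil + seed packs (2402) but leaves 6 kg idle.
Dropping solar lanterns frees 27 kg; slotting in infant formula (33 kg) lifts the total to 2409 at 291 kg.

2409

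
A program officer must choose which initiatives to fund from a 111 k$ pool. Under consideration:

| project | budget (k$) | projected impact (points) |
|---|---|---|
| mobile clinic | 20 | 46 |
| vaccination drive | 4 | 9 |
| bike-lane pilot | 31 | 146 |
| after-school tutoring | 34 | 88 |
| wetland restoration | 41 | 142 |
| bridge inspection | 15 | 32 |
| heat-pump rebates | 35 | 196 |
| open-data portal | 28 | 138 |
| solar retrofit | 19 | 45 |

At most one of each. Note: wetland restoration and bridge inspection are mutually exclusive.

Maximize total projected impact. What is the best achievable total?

512

Density check — heat-pump rebates 5.60, open-data portal 4.93, bike-lane pilot 4.71 are the best per k$.
Greedy by ratio would take vaccination drive + bike-lane pilot + heat-pump rebates + open-data portal: 98 k$ used, total 489.
Replace vaccination drive with bridge inspection: the trade gains 23 net, giving 512 at 109 k$.
That's the maximum — no feasible swap from here does better than 512.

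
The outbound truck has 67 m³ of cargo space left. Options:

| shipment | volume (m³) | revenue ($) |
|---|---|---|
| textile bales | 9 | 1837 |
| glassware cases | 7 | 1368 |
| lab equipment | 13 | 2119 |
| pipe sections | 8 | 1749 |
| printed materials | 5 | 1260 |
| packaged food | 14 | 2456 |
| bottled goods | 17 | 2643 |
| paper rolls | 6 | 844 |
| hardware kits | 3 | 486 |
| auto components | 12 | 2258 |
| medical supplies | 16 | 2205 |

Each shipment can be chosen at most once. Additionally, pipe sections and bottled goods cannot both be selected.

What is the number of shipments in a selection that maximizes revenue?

Best achievable revenue is 12523.
One optimal bundle: textile bales + lab equipment + pipe sections + printed materials + packaged food + paper rolls + auto components (67 m³).
Every optimal selection uses 7 shipments.

7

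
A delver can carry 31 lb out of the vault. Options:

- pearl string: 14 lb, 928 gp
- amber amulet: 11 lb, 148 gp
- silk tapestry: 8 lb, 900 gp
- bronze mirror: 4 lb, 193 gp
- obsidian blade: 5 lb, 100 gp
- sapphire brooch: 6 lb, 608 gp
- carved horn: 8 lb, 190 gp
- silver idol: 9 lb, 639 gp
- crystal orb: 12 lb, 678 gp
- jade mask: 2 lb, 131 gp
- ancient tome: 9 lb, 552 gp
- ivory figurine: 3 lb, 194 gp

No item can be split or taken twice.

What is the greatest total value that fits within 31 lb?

2630

By value per lb: silk tapestry 112.50, sapphire brooch 101.33, silver idol 71.00 lead.
Taking the top-ratio items first gives silk tapestry + sapphire brooch + silver idol + jade mask + ivory figurine for 2472 (28 lb).
Dropping silver idol and jade mask frees 11 lb; slotting in pearl string (14 lb) lifts the total to 2630 at 31 lb.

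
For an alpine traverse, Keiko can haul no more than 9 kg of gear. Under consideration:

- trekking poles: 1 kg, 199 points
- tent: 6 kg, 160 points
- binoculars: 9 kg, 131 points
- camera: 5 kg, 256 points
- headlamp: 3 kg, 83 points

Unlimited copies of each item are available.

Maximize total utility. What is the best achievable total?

1791

Best packing: 9×trekking poles — 9 kg, 1791 total.
Every other selection either busts 9 kg or fails to beat 1791.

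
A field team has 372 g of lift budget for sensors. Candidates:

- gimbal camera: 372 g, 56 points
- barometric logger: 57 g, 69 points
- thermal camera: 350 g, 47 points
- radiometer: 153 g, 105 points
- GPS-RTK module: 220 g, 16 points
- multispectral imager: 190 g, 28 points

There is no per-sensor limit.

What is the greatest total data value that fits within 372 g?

414

By data value per g: barometric logger 1.21, radiometer 0.69, gimbal camera 0.15, multispectral imager 0.15 lead.
Best packing: 6×barometric logger — 342 g, 414 total.
Nothing else within 372 g beats 414.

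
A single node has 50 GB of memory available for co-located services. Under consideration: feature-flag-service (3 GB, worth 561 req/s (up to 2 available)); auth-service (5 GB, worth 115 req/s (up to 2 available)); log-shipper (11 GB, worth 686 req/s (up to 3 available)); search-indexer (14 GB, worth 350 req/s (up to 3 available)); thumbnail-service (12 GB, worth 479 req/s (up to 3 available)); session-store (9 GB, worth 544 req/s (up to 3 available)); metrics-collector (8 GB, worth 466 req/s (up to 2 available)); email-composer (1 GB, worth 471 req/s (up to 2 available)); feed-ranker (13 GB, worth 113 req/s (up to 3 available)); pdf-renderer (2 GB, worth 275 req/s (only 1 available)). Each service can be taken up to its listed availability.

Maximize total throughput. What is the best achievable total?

Density check — email-composer 471.00, feature-flag-service 187.00, pdf-renderer 137.50 are the best per GB.
Taking the top-ratio services first gives 2×feature-flag-service + auth-service + 3×log-shipper + 2×email-composer + pdf-renderer for 4512 (48 GB).
Replace auth-service and log-shipper with 2×session-store: the trade gains 287 net, giving 4799 at 50 GB.

4799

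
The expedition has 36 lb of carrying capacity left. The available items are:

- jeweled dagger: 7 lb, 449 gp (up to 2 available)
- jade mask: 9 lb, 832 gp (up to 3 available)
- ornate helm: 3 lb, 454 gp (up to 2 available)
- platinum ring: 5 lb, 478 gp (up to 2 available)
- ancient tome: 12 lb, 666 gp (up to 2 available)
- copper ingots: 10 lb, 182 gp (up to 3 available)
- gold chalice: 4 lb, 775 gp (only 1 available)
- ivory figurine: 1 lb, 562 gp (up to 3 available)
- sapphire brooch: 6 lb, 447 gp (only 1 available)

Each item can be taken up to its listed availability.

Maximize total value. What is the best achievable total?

5511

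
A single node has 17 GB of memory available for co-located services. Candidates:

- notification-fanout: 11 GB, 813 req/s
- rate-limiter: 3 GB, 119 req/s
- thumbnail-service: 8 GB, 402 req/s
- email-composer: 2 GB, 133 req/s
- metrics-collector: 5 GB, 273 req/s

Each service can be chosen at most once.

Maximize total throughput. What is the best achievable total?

The ratio heuristic lands on notification-fanout + rate-limiter + email-composer (1065) but leaves 1 GB idle.
The 5 GB tied up in rate-limiter and email-composer is better spent on metrics-collector — total rises to 1086 (16 GB).

1086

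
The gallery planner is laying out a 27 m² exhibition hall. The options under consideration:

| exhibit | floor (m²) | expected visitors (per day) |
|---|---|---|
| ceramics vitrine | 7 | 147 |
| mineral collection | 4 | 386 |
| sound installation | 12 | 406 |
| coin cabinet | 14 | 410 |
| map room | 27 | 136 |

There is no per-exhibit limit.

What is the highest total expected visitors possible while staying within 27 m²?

2316

Best packing: 6×mineral collection — 24 m², 2316 total.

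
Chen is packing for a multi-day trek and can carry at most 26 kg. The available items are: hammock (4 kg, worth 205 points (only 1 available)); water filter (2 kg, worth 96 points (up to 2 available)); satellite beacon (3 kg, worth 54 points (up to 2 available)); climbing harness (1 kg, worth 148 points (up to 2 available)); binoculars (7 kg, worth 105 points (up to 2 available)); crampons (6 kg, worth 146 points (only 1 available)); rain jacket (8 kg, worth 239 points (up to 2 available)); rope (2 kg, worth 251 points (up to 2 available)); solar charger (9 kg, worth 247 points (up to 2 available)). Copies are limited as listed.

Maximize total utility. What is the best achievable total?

1496

Greedy by ratio would take hammock + 2×water filter + satellite beacon + 2×climbing harness + rain jacket + 2×rope: 25 kg used, total 1488.
Dropping rain jacket frees 8 kg; slotting in solar charger (9 kg) lifts the total to 1496 at 26 kg.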